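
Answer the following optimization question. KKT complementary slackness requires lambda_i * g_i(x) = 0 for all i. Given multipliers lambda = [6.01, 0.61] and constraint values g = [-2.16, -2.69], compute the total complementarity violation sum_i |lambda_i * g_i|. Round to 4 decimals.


KKT complementary slackness check:
lambda_1 * g_1 = 6.01 * -2.16 = -12.9816
lambda_2 * g_2 = 0.61 * -2.69 = -1.6409
Total violation = 12.9816 + 1.6409 = 14.6225


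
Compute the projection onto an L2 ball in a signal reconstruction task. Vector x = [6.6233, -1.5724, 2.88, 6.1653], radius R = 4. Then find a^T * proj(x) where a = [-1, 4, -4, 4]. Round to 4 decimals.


Step 1: Compute ||x|| (intermediates to 6 decimals).
||x|| = sqrt(6.6233^2 + (-1.5724)^2 + 2.88^2 + 6.1653^2) = 9.625272
Step 2: Project.
Since ||x|| > R, scale = R/||x|| = 4/9.625272 = 0.415573, proj(x) = scale * x
proj(x) = [2.752465, -0.653447, 1.19685, 2.562132]
Step 3: Dot product.
a^T * proj(x) = -1*2.752465 + 4*(-0.653447) - 4*1.19685 + 4*2.562132 = 0.0949


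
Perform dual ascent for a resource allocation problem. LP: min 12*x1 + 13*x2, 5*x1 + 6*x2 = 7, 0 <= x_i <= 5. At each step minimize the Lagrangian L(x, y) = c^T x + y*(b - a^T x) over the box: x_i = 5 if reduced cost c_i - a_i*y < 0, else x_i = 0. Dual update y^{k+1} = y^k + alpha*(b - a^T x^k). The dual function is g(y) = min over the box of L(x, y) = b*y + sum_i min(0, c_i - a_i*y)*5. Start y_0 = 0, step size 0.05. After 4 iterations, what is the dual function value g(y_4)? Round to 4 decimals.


Dual ascent for LP: min 12*x1 + 13*x2, 5*x1 + 6*x2 = 7, 0 <= x_i <= 5
Step 1: y^k = 0.0, reduced costs: (12.0, 13.0)
  x^k = (0.0, 0.0), subgradient = b - a^T x = 7.0
  y^{k+1} = 0.0 + 0.05*7.0 = 0.35
Step 2: y^k = 0.35, reduced costs: (10.25, 10.9)
  x^k = (0.0, 0.0), subgradient = b - a^T x = 7.0
  y^{k+1} = 0.35 + 0.05*7.0 = 0.7
Step 3: y^k = 0.7, reduced costs: (8.5, 8.8)
  x^k = (0.0, 0.0), subgradient = b - a^T x = 7.0
  y^{k+1} = 0.7 + 0.05*7.0 = 1.05
Step 4: y^k = 1.05, reduced costs: (6.75, 6.7)
  x^k = (0.0, 0.0), subgradient = b - a^T x = 7.0
  y^{k+1} = 1.05 + 0.05*7.0 = 1.4
Dual objective at y_4 = 1.4: reduced costs (5.0, 4.6), box minimizer x = (0.0, 0.0)
g(y_4) = b*y + (c1 - a1*y)*x1 + (c2 - a2*y)*x2 = 7*1.4 + 5.0*0.0 + 4.6*0.0 = 9.8 + 0.0 + 0.0 = 9.8


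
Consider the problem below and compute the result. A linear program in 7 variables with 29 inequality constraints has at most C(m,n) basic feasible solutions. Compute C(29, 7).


Each vertex corresponds to some choice of n active constraints out of m, so the number of vertices is at most C(m, n) = m! / (n!(m-n)!).
m = 29, n = 7
Numerator: 29 * 28 * 27 * 26 * 25 * 24 * 23
Denominator: 7! = 5040
C(29, 7) = 1560780


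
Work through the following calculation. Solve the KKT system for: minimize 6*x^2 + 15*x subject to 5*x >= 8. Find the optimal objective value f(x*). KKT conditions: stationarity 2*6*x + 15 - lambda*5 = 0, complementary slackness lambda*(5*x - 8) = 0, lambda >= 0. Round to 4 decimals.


Step 1: Try lambda = 0 (constraint inactive).
x_unc = -15/(2*6) = -1.25
Check: 5*-1.25 = -6.25 < 8 -- violated!
Step 2: Constraint must be active: 5*x = 8
x* = 8/5 = 1.6
lambda = (2*6*1.6 + 15)/5 = 6.84
Step 3: Compute optimal value.
f(x*) = 6*1.6^2 + 15*1.6 = 39.36


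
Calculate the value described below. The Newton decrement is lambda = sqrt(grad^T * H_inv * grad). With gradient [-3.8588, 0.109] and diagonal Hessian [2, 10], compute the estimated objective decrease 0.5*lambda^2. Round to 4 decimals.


Step 1: H is diagonal, so H^(-1) * g = [-1.9294, 0.0109].
Step 2: g^T H^(-1) g = sum_i g_i^2 / H_ii
  = (-3.8588)^2/2 + (0.109)^2/10
  = 7.4452 + 0.0012 = 7.4464
Step 3: Objective decrease = 0.5 * g^T H^(-1) g = 3.7232


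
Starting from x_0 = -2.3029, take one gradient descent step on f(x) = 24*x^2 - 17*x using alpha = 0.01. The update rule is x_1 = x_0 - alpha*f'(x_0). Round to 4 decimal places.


We compute the gradient at x_0 and apply the update.
f'(x) = 48*x - 17
f'(-2.3029) = 48*-2.3029 - 17 = -127.5392
x_1 = -2.3029 - 0.01*-127.5392 = -1.0275


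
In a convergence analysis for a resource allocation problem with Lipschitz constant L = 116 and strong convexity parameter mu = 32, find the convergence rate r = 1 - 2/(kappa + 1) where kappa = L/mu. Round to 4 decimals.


Step 1: Compute the condition number.
kappa = L/mu = 116/32 = 3.625
Step 2: Compute the convergence rate.
r = 1 - 2/(kappa + 1) = 1 - 2*mu/(L + mu) = (L - mu)/(L + mu) = 84/148 = 0.5676


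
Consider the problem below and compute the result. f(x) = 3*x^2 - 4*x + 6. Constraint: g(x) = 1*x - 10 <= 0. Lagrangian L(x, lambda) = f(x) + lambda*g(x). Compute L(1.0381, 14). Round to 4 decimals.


Step 1: Evaluate f(x).
f(1.0381) = 3*1.0381^2 - 4*1.0381 + 6 = 5.0806
Step 2: Evaluate g(x).
g(1.0381) = 1*1.0381 - 10 = -8.9619
Step 3: Compute Lagrangian.
L = 5.0806 + 14*-8.9619 = -120.386


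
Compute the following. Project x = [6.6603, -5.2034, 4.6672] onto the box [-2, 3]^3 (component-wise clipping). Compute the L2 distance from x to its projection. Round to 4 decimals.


Project each component onto [-2, 3].
clip(6.6603) = 3.0, clip(-5.2034) = -2.0, clip(4.6672) = 3.0
Projection = [3.0, -2.0, 3.0]
Squared diffs: [13.3978, 10.2618, 2.7796]
Distance = sqrt(26.4392) = 5.1419


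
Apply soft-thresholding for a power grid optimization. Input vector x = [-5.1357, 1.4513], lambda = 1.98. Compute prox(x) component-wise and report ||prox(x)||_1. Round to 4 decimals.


Soft-thresholding with lambda = 1.98:
prox(-5.1357) = sign(-5.1357)*max(|-5.1357| - 1.98, 0) = -3.1557
prox(1.4513) = sign(1.4513)*max(|1.4513| - 1.98, 0) = 0.0
prox(x) = [-3.1557, 0.0]
||prox(x)||_1 = 3.1557 + 0.0 = 3.1557


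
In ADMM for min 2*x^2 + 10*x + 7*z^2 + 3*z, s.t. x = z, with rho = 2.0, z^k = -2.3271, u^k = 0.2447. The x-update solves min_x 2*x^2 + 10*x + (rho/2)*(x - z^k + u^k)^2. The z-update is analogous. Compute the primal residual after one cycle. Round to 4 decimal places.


ADMM iteration with rho = 2.0, z^k = -2.3271, u^k = 0.2447
Step 1: x-update.
Minimize 2*x^2 + 10*x + (2.0/2)*(x + 2.3271 + 0.2447)^2
FOC: (2*2 + 2.0)*x = -10 + 2.0*(-2.3271 - 0.2447)
x^{k+1} = -2.5239
Step 2: z-update.
Minimize 7*z^2 + 3*z + (2.0/2)*(-2.5239 - z + 0.2447)^2
FOC: (2*7 + 2.0)*z = -3 + 2.0*(-2.5239 + 0.2447)
z^{k+1} = -0.4724
Step 3: u-update.
u^{k+1} = 0.2447 - 2.5239 + 0.4724 = -1.8068
Step 4: Primal residual = |-2.5239 + 0.4724| = 2.0515


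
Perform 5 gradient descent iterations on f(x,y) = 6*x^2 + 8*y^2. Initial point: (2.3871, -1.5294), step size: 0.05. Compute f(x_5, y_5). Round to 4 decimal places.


Gradient descent on f(x,y) = 6*x^2 + 8*y^2.
Starting point: (2.3871, -1.5294), alpha = 0.05
Step 1: grad_x = 2*6*2.3871 = 28.6452, grad_y = 2*8*-1.5294 = -24.4704
  x_1 = 2.3871 - 0.05*28.6452 = 0.9548
  y_1 = -1.5294 - 0.05*-24.4704 = -0.3059
Step 2: grad_x = 2*6*0.9548 = 11.4581, grad_y = 2*8*-0.3059 = -4.8941
  x_2 = 0.9548 - 0.05*11.4581 = 0.3819
  y_2 = -0.3059 - 0.05*-4.8941 = -0.0612
Step 3: grad_x = 2*6*0.3819 = 4.5832, grad_y = 2*8*-0.0612 = -0.9788
  x_3 = 0.3819 - 0.05*4.5832 = 0.1528
  y_3 = -0.0612 - 0.05*-0.9788 = -0.0122
Step 4: grad_x = 2*6*0.1528 = 1.8333, grad_y = 2*8*-0.0122 = -0.1958
  x_4 = 0.1528 - 0.05*1.8333 = 0.0611
  y_4 = -0.0122 - 0.05*-0.1958 = -0.0024
Step 5: grad_x = 2*6*0.0611 = 0.7333, grad_y = 2*8*-0.0024 = -0.0392
  x_5 = 0.0611 - 0.05*0.7333 = 0.0244
  y_5 = -0.0024 - 0.05*-0.0392 = -0.0005
f(0.0244, -0.0005) = 6*0.0244^2 + 8*(-0.0005)^2 = 0.0036


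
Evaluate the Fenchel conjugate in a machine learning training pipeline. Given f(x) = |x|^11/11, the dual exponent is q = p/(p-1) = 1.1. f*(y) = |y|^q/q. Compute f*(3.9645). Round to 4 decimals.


The conjugate exponent q satisfies 1/p + 1/q = 1.
p = 11, so q = 11/(11 - 1) = 1.1
|y|^q = 3.9645^1.1 = 4.55
f*(3.9645) = 4.55 / 1.1 = 4.1363


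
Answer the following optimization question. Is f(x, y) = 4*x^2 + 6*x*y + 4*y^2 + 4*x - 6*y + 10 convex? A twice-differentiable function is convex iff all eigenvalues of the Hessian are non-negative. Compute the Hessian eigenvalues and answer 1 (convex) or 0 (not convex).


The Hessian of f(x,y) = 4*x^2 + 6*x*y + 4*y^2 + 4*x - 6*y + 10 is:
H = [[8, 6], [6, 8]]
Trace = 8 + 8 = 16
Determinant = 8*8 - (6)^2 = 28
Discriminant = (16)^2 - 4*28 = 144.0
Eigenvalues: lambda_1 = 2.0, lambda_2 = 14.0
The function is convex.

1


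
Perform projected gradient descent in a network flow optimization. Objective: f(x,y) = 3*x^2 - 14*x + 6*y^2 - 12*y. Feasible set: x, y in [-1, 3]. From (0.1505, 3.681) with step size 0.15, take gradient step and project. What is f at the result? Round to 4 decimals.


Step 1: Compute gradient at (0.1505, 3.681).
grad_x = 2*3*0.1505 - 14 = -13.097
grad_y = 2*6*3.681 - 12 = 32.172
Step 2: Gradient step.
x_raw = 0.1505 - 0.15*-13.097 = 2.1151
y_raw = 3.681 - 0.15*32.172 = -1.1448
Step 3: Project onto [-1, 3].
x_proj = clip(2.1151) = 2.1151
y_proj = clip(-1.1448) = -1.0
Step 4: Evaluate f.
f(2.1151, -1.0) = 1.8096


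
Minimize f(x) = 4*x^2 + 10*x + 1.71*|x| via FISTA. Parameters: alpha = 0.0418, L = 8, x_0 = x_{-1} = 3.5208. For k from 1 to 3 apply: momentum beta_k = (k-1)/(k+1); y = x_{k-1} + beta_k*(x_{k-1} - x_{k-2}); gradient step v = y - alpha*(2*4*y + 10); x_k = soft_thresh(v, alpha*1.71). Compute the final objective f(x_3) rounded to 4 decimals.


FISTA on f(x) = 4*x^2 + 10*x + 1.71*|x|
L = 8, alpha = 0.0418
Iteration 1: beta = 0.0, y = 3.5208 + 0.0*(3.5208 - 3.5208) = 3.5208
  grad(y) = 38.1664, v = y - alpha*grad = 1.9254
  prox(v) = soft_thresh(1.9254, 0.0715) = 1.854
Iteration 2: beta = 0.3333, y = 1.854 + 0.3333*(1.854 - 3.5208) = 1.2984
  grad(y) = 20.3868, v = y - alpha*grad = 0.4462
  prox(v) = soft_thresh(0.4462, 0.0715) = 0.3747
Iteration 3: beta = 0.5, y = 0.3747 + 0.5*(0.3747 - 1.854) = -0.3649
  grad(y) = 7.0806, v = y - alpha*grad = -0.6609
  prox(v) = soft_thresh(-0.6609, 0.0715) = -0.5894
f(x_3) = 4*(-0.5894)^2 + 10*(-0.5894) + 1.71*|-0.5894| = -3.4966


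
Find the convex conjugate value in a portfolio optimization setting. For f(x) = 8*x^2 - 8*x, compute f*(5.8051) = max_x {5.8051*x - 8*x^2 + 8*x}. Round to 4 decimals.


f*(y) = sup_x {y*x - a*x^2 - b*x} = sup_x {(y-b)*x - a*x^2}
FOC: (y - b) - 2a*x = 0 => x* = (y - b)/(2a)
x* = (5.8051 + 8)/(2*8) = 0.8628
f*(5.8051) = (y-b)^2/(4a) = (5.8051 + 8)^2/(4*8)
= 190.5808/32 = 5.9556


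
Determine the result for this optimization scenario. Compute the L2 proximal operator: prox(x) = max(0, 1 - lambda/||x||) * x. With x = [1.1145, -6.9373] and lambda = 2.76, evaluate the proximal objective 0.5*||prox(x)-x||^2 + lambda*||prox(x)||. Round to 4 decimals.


Step 1: Compute ||x||.
||x|| = 7.0263
Step 2: Compute scaling factor.
scale = max(0, 1 - 2.76/7.0263) = 0.6072
Step 3: prox(x) = [0.6767, -4.2122]
||prox(x)|| = 4.2663
Step 4: Proximal objective.
0.5*||prox-x||^2 = 3.8088
lambda*||prox|| = 11.775
Total = 15.5837


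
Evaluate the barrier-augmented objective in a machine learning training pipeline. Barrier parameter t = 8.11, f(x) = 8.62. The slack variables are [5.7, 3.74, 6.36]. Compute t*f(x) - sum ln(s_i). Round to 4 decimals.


Step 1: Compute log-barrier.
ln values: [1.7405, 1.3191, 1.85]
phi = -(1.7405 + 1.3191 + 1.85) = -4.9096
Step 2: Compute augmented objective.
t*f(x) = 8.11*8.62 = 69.9082
Total = 69.9082 - 4.9096 = 64.9986


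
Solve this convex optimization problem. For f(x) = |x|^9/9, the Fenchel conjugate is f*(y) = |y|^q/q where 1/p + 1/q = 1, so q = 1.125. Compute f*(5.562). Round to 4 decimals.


The conjugate exponent q satisfies 1/p + 1/q = 1.
p = 9, so q = 9/(9 - 1) = 1.125
|y|^q = 5.562^1.125 = 6.8926
f*(5.562) = 6.8926 / 1.125 = 6.1268


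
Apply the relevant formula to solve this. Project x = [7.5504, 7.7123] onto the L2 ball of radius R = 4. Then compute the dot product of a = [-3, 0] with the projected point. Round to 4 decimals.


Step 1: Compute ||x|| (intermediates to 6 decimals).
||x|| = sqrt(7.5504^2 + 7.7123^2) = 10.792966
Step 2: Project.
Since ||x|| > R, scale = R/||x|| = 4/10.792966 = 0.370612, proj(x) = scale * x
proj(x) = [2.798269, 2.858271]
Step 3: Dot product.
a^T * proj(x) = -3*2.798269 + 0*2.858271 = -8.3948


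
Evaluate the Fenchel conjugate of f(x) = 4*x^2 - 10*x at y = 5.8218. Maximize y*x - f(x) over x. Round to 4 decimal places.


f*(y) = sup_x {y*x - a*x^2 - b*x} = sup_x {(y-b)*x - a*x^2}
FOC: (y - b) - 2a*x = 0 => x* = (y - b)/(2a)
x* = (5.8218 + 10)/(2*4) = 1.9777
f*(5.8218) = (y-b)^2/(4a) = (5.8218 + 10)^2/(4*4)
= 250.3294/16 = 15.6456


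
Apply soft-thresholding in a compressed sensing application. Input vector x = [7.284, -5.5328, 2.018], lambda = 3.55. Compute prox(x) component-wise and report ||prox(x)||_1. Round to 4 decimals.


Soft-thresholding with lambda = 3.55:
prox(7.284) = sign(7.284)*max(|7.284| - 3.55, 0) = 3.734
prox(-5.5328) = sign(-5.5328)*max(|-5.5328| - 3.55, 0) = -1.9828
prox(2.018) = sign(2.018)*max(|2.018| - 3.55, 0) = 0.0
prox(x) = [3.734, -1.9828, 0.0]
||prox(x)||_1 = 3.734 + 1.9828 + 0.0 = 5.7168


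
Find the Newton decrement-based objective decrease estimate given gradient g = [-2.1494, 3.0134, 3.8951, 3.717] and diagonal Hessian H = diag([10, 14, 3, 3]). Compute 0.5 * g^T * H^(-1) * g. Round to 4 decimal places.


Step 1: H is diagonal, so H^(-1) * g = [-0.2149, 0.2152, 1.2984, 1.239].
Step 2: g^T H^(-1) g = sum_i g_i^2 / H_ii
  = (-2.1494)^2/10 + (3.0134)^2/14 + (3.8951)^2/3 + (3.717)^2/3
  = 0.462 + 0.6486 + 5.0573 + 4.6054 = 10.7732
Step 3: Objective decrease = 0.5 * g^T H^(-1) g = 5.3866


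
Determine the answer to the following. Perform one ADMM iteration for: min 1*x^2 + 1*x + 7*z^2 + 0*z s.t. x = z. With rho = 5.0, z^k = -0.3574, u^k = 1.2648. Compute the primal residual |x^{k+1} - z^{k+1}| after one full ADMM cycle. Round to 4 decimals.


ADMM iteration with rho = 5.0, z^k = -0.3574, u^k = 1.2648
Step 1: x-update.
Minimize 1*x^2 + 1*x + (5.0/2)*(x + 0.3574 + 1.2648)^2
FOC: (2*1 + 5.0)*x = -1 + 5.0*(-0.3574 - 1.2648)
x^{k+1} = -1.3016
Step 2: z-update.
Minimize 7*z^2 + 0*z + (5.0/2)*(-1.3016 - z + 1.2648)^2
FOC: (2*7 + 5.0)*z = 0 + 5.0*(-1.3016 + 1.2648)
z^{k+1} = -0.0097
Step 3: u-update.
u^{k+1} = 1.2648 - 1.3016 + 0.0097 = -0.0271
Step 4: Primal residual = |-1.3016 + 0.0097| = 1.2919


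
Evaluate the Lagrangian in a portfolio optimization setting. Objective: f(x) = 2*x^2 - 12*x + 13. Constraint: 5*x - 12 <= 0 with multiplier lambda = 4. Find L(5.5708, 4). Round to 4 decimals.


Step 1: Evaluate f(x).
f(5.5708) = 2*5.5708^2 - 12*5.5708 + 13 = 8.218
Step 2: Evaluate g(x).
g(5.5708) = 5*5.5708 - 12 = 15.854
Step 3: Compute Lagrangian.
L = 8.218 + 4*15.854 = 71.634


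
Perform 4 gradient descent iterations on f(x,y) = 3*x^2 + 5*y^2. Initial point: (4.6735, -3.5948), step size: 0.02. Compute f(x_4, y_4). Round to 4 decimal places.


Gradient descent on f(x,y) = 3*x^2 + 5*y^2.
Starting point: (4.6735, -3.5948), alpha = 0.02
Step 1: grad_x = 2*3*4.6735 = 28.041, grad_y = 2*5*-3.5948 = -35.948
  x_1 = 4.6735 - 0.02*28.041 = 4.1127
  y_1 = -3.5948 - 0.02*-35.948 = -2.8758
Step 2: grad_x = 2*3*4.1127 = 24.6761, grad_y = 2*5*-2.8758 = -28.7584
  x_2 = 4.1127 - 0.02*24.6761 = 3.6192
  y_2 = -2.8758 - 0.02*-28.7584 = -2.3007
Step 3: grad_x = 2*3*3.6192 = 21.715, grad_y = 2*5*-2.3007 = -23.0067
  x_3 = 3.6192 - 0.02*21.715 = 3.1849
  y_3 = -2.3007 - 0.02*-23.0067 = -1.8405
Step 4: grad_x = 2*3*3.1849 = 19.1092, grad_y = 2*5*-1.8405 = -18.4054
  x_4 = 3.1849 - 0.02*19.1092 = 2.8027
  y_4 = -1.8405 - 0.02*-18.4054 = -1.4724
f(2.8027, -1.4724) = 3*2.8027^2 + 5*(-1.4724)^2 = 34.4052


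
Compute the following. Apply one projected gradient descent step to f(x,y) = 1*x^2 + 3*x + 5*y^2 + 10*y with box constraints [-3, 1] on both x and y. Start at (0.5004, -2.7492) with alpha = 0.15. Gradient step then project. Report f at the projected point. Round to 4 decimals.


Step 1: Compute gradient at (0.5004, -2.7492).
grad_x = 2*1*0.5004 + 3 = 4.0008
grad_y = 2*5*-2.7492 + 10 = -17.492
Step 2: Gradient step.
x_raw = 0.5004 - 0.15*4.0008 = -0.0997
y_raw = -2.7492 - 0.15*-17.492 = -0.1254
Step 3: Project onto [-3, 1].
x_proj = clip(-0.0997) = -0.0997
y_proj = clip(-0.1254) = -0.1254
Step 4: Evaluate f.
f(-0.0997, -0.1254) = -1.4646


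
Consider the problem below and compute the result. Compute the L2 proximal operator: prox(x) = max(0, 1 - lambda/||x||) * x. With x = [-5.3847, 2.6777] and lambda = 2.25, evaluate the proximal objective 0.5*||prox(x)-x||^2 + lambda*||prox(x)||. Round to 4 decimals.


Step 1: Compute ||x||.
||x|| = 6.0137
Step 2: Compute scaling factor.
scale = max(0, 1 - 2.25/6.0137) = 0.6259
Step 3: prox(x) = [-3.3701, 1.6759]
||prox(x)|| = 3.7637
Step 4: Proximal objective.
0.5*||prox-x||^2 = 2.5313
lambda*||prox|| = 8.4683
Total = 10.9997


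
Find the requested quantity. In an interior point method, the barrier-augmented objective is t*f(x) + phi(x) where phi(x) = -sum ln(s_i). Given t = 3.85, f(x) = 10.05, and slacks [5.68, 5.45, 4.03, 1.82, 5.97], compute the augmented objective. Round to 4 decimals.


Step 1: Compute log-barrier.
ln values: [1.737, 1.6956, 1.3938, 0.5988, 1.7867]
phi = -(1.737 + 1.6956 + 1.3938 + 0.5988 + 1.7867) = -7.2119
Step 2: Compute augmented objective.
t*f(x) = 3.85*10.05 = 38.6925
Total = 38.6925 - 7.2119 = 31.4806


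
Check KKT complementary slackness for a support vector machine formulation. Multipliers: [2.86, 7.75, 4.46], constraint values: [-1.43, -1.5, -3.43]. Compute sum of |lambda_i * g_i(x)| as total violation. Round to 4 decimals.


KKT complementary slackness check:
lambda_1 * g_1 = 2.86 * -1.43 = -4.0898
lambda_2 * g_2 = 7.75 * -1.5 = -11.625
lambda_3 * g_3 = 4.46 * -3.43 = -15.2978
Total violation = 4.0898 + 11.625 + 15.2978 = 31.0126


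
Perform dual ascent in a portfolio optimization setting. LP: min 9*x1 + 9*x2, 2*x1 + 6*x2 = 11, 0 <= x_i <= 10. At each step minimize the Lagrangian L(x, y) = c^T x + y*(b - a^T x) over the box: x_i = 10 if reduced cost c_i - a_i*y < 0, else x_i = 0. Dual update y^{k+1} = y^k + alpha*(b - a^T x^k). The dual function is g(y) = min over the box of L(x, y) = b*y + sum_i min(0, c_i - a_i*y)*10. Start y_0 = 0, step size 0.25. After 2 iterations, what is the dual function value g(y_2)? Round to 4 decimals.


Dual ascent for LP: min 9*x1 + 9*x2, 2*x1 + 6*x2 = 11, 0 <= x_i <= 10
Step 1: y^k = 0.0, reduced costs: (9.0, 9.0)
  x^k = (0.0, 0.0), subgradient = b - a^T x = 11.0
  y^{k+1} = 0.0 + 0.25*11.0 = 2.75
Step 2: y^k = 2.75, reduced costs: (3.5, -7.5)
  x^k = (0.0, 10.0), subgradient = b - a^T x = -49.0
  y^{k+1} = 2.75 + 0.25*-49.0 = -9.5
Dual objective at y_2 = -9.5: reduced costs (28.0, 66.0), box minimizer x = (0.0, 0.0)
g(y_2) = b*y + (c1 - a1*y)*x1 + (c2 - a2*y)*x2 = 11*(-9.5) + 28.0*0.0 + 66.0*0.0 = -104.5 + 0.0 + 0.0 = -104.5


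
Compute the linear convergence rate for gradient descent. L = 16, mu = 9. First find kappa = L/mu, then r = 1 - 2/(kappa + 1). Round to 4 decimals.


Step 1: Compute the condition number.
kappa = L/mu = 16/9 = 1.7778
Step 2: Compute the convergence rate.
r = 1 - 2/(kappa + 1) = 1 - 2*mu/(L + mu) = (L - mu)/(L + mu) = 7/25 = 0.28


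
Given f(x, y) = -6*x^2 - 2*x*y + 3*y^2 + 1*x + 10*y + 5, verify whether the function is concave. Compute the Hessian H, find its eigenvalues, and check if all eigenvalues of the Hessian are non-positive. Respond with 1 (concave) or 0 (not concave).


The Hessian of f(x,y) = -6*x^2 - 2*x*y + 3*y^2 + 1*x + 10*y + 5 is:
H = [[-12, -2], [-2, 6]]
Trace = -12 + 6 = -6
Determinant = -12*6 - (-2)^2 = -76
Discriminant = (-6)^2 - 4*-76 = 340.0
Eigenvalues: lambda_1 = -12.2195, lambda_2 = 6.2195
The function is not concave.

0


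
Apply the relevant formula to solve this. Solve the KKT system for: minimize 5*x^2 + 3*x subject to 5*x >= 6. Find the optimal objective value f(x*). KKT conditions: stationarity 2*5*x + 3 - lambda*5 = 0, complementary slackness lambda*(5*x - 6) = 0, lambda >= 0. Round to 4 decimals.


Step 1: Try lambda = 0 (constraint inactive).
x_unc = -3/(2*5) = -0.3
Check: 5*-0.3 = -1.5 < 6 -- violated!
Step 2: Constraint must be active: 5*x = 6
x* = 6/5 = 1.2
lambda = (2*5*1.2 + 3)/5 = 3.0
Step 3: Compute optimal value.
f(x*) = 5*1.2^2 + 3*1.2 = 10.8


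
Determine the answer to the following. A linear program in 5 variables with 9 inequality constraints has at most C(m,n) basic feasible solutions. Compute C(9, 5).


Each vertex corresponds to some choice of n active constraints out of m, so the number of vertices is at most C(m, n) = m! / (n!(m-n)!).
m = 9, n = 5
Numerator: 9 * 8 * 7 * 6 * 5
Denominator: 5! = 120
C(9, 5) = 126


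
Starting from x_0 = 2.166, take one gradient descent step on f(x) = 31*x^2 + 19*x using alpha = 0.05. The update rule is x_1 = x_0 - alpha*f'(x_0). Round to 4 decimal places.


We compute the gradient at x_0 and apply the update.
f'(x) = 62*x + 19
f'(2.166) = 62*2.166 + 19 = 153.292
x_1 = 2.166 - 0.05*153.292 = -5.4986


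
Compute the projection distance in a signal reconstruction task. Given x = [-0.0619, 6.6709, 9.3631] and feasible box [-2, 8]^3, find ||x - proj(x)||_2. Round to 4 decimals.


Project each component onto [-2, 8].
clip(-0.0619) = -0.0619, clip(6.6709) = 6.6709, clip(9.3631) = 8.0
Projection = [-0.0619, 6.6709, 8.0]
Squared diffs: [0.0, 0.0, 1.858]
Distance = sqrt(1.858) = 1.3631


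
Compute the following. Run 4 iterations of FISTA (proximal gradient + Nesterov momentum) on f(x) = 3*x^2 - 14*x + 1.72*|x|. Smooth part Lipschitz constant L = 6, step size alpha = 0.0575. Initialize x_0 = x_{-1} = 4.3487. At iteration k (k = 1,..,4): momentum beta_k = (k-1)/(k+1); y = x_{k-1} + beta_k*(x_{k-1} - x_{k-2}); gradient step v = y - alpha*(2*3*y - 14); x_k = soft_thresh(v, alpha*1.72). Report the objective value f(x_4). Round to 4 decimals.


FISTA on f(x) = 3*x^2 - 14*x + 1.72*|x|
L = 6, alpha = 0.0575
Iteration 1: beta = 0.0, y = 4.3487 + 0.0*(4.3487 - 4.3487) = 4.3487
  grad(y) = 12.0922, v = y - alpha*grad = 3.6534
  prox(v) = soft_thresh(3.6534, 0.0989) = 3.5545
Iteration 2: beta = 0.3333, y = 3.5545 + 0.3333*(3.5545 - 4.3487) = 3.2898
  grad(y) = 5.7386, v = y - alpha*grad = 2.9598
  prox(v) = soft_thresh(2.9598, 0.0989) = 2.8609
Iteration 3: beta = 0.5, y = 2.8609 + 0.5*(2.8609 - 3.5545) = 2.5141
  grad(y) = 1.0846, v = y - alpha*grad = 2.4517
  prox(v) = soft_thresh(2.4517, 0.0989) = 2.3528
Iteration 4: beta = 0.6, y = 2.3528 + 0.6*(2.3528 - 2.8609) = 2.048
  grad(y) = -1.712, v = y - alpha*grad = 2.1464
  prox(v) = soft_thresh(2.1464, 0.0989) = 2.0475
f(x_4) = 3*2.0475^2 - 14*2.0475 + 1.72*|2.0475| = -12.5665


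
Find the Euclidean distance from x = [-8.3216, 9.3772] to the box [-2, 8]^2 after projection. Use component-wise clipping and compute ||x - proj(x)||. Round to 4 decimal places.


Project each component onto [-2, 8].
clip(-8.3216) = -2.0, clip(9.3772) = 8.0
Projection = [-2.0, 8.0]
Squared diffs: [39.9626, 1.8967]
Distance = sqrt(41.8593) = 6.4699


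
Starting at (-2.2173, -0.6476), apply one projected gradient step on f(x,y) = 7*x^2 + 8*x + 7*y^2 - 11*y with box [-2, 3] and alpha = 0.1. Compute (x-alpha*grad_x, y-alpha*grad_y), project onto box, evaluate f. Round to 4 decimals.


Step 1: Compute gradient at (-2.2173, -0.6476).
grad_x = 2*7*-2.2173 + 8 = -23.0422
grad_y = 2*7*-0.6476 - 11 = -20.0664
Step 2: Gradient step.
x_raw = -2.2173 - 0.1*-23.0422 = 0.0869
y_raw = -0.6476 - 0.1*-20.0664 = 1.359
Step 3: Project onto [-2, 3].
x_proj = clip(0.0869) = 0.0869
y_proj = clip(1.359) = 1.359
Step 4: Evaluate f.
f(0.0869, 1.359) = -1.2723


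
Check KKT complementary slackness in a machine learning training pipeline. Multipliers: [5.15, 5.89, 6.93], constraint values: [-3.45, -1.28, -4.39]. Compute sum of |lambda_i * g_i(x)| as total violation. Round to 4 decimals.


KKT complementary slackness check:
lambda_1 * g_1 = 5.15 * -3.45 = -17.7675
lambda_2 * g_2 = 5.89 * -1.28 = -7.5392
lambda_3 * g_3 = 6.93 * -4.39 = -30.4227
Total violation = 17.7675 + 7.5392 + 30.4227 = 55.7294


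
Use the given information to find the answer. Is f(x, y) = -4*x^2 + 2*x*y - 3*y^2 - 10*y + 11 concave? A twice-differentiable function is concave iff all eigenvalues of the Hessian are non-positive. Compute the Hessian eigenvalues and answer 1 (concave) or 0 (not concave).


The Hessian of f(x,y) = -4*x^2 + 2*x*y - 3*y^2 - 10*y + 11 is:
H = [[-8, 2], [2, -6]]
Trace = -8 - 6 = -14
Determinant = -8*-6 - (2)^2 = 44
Discriminant = (-14)^2 - 4*44 = 20.0
Eigenvalues: lambda_1 = -9.2361, lambda_2 = -4.7639
The function is concave.

1


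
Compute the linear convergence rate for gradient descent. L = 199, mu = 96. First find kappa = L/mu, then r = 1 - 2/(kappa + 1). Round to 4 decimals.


Step 1: Compute the condition number.
kappa = L/mu = 199/96 = 2.0729
Step 2: Compute the convergence rate.
r = 1 - 2/(kappa + 1) = 1 - 2*mu/(L + mu) = (L - mu)/(L + mu) = 103/295 = 0.3492


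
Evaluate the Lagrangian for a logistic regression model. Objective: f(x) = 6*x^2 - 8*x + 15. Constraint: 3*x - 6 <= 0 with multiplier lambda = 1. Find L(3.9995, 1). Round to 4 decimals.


Step 1: Evaluate f(x).
f(3.9995) = 6*3.9995^2 - 8*3.9995 + 15 = 78.98
Step 2: Evaluate g(x).
g(3.9995) = 3*3.9995 - 6 = 5.9985
Step 3: Compute Lagrangian.
L = 78.98 + 1*5.9985 = 84.9785


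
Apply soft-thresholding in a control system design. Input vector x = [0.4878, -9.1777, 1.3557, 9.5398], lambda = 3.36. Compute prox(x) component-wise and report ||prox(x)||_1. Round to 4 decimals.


Soft-thresholding with lambda = 3.36:
prox(0.4878) = sign(0.4878)*max(|0.4878| - 3.36, 0) = 0.0
prox(-9.1777) = sign(-9.1777)*max(|-9.1777| - 3.36, 0) = -5.8177
prox(1.3557) = sign(1.3557)*max(|1.3557| - 3.36, 0) = 0.0
prox(9.5398) = sign(9.5398)*max(|9.5398| - 3.36, 0) = 6.1798
prox(x) = [0.0, -5.8177, 0.0, 6.1798]
||prox(x)||_1 = 0.0 + 5.8177 + 0.0 + 6.1798 = 11.9975


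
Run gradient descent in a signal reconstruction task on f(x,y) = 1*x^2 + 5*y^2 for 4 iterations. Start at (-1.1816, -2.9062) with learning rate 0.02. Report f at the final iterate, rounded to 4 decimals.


Gradient descent on f(x,y) = 1*x^2 + 5*y^2.
Starting point: (-1.1816, -2.9062), alpha = 0.02
Step 1: grad_x = 2*1*-1.1816 = -2.3632, grad_y = 2*5*-2.9062 = -29.062
  x_1 = -1.1816 - 0.02*-2.3632 = -1.1343
  y_1 = -2.9062 - 0.02*-29.062 = -2.325
Step 2: grad_x = 2*1*-1.1343 = -2.2687, grad_y = 2*5*-2.325 = -23.2496
  x_2 = -1.1343 - 0.02*-2.2687 = -1.089
  y_2 = -2.325 - 0.02*-23.2496 = -1.86
Step 3: grad_x = 2*1*-1.089 = -2.1779, grad_y = 2*5*-1.86 = -18.5997
  x_3 = -1.089 - 0.02*-2.1779 = -1.0454
  y_3 = -1.86 - 0.02*-18.5997 = -1.488
Step 4: grad_x = 2*1*-1.0454 = -2.0908, grad_y = 2*5*-1.488 = -14.8797
  x_4 = -1.0454 - 0.02*-2.0908 = -1.0036
  y_4 = -1.488 - 0.02*-14.8797 = -1.1904
f(-1.0036, -1.1904) = 1*(-1.0036)^2 + 5*(-1.1904)^2 = 8.0922


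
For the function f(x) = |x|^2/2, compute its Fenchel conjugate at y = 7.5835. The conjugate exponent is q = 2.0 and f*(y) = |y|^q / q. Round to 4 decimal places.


The conjugate exponent q satisfies 1/p + 1/q = 1.
p = 2, so q = 2/(2 - 1) = 2.0
|y|^q = 7.5835^2.0 = 57.5095
f*(7.5835) = 57.5095 / 2.0 = 28.7547


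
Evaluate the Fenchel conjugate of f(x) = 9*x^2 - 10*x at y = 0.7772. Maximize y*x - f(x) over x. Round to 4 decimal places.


f*(y) = sup_x {y*x - a*x^2 - b*x} = sup_x {(y-b)*x - a*x^2}
FOC: (y - b) - 2a*x = 0 => x* = (y - b)/(2a)
x* = (0.7772 + 10)/(2*9) = 0.5987
f*(0.7772) = (y-b)^2/(4a) = (0.7772 + 10)^2/(4*9)
= 116.148/36 = 3.2263


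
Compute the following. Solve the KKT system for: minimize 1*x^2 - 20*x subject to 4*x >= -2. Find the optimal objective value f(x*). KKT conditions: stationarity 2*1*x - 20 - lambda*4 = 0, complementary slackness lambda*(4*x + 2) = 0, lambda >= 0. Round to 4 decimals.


Step 1: Try lambda = 0 (constraint inactive).
Stationarity: 2*1*x - 20 = 0
x* = 20/(2*1) = 10.0
Check constraint: 4*10.0 = 40.0 >= -2 -- satisfied.
Step 2: Compute optimal value.
f(x*) = 1*10.0^2 - 20*10.0 = -100.0


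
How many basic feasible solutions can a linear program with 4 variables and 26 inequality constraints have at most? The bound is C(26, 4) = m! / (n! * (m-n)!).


Each vertex corresponds to some choice of n active constraints out of m, so the number of vertices is at most C(m, n) = m! / (n!(m-n)!).
m = 26, n = 4
Numerator: 26 * 25 * 24 * 23
Denominator: 4! = 24
C(26, 4) = 14950


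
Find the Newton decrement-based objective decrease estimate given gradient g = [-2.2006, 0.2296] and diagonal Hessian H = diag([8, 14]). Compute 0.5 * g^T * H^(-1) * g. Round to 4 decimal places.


Step 1: H is diagonal, so H^(-1) * g = [-0.2751, 0.0164].
Step 2: g^T H^(-1) g = sum_i g_i^2 / H_ii
  = (-2.2006)^2/8 + (0.2296)^2/14
  = 0.6053 + 0.0038 = 0.6091
Step 3: Objective decrease = 0.5 * g^T H^(-1) g = 0.3045


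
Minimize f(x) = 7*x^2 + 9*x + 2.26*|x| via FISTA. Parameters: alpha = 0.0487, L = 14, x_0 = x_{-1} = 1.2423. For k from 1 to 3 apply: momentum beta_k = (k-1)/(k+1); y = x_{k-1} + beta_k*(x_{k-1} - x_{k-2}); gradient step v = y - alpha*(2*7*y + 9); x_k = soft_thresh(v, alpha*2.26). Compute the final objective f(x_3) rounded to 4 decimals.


FISTA on f(x) = 7*x^2 + 9*x + 2.26*|x|
L = 14, alpha = 0.0487
Iteration 1: beta = 0.0, y = 1.2423 + 0.0*(1.2423 - 1.2423) = 1.2423
  grad(y) = 26.3922, v = y - alpha*grad = -0.043
  prox(v) = soft_thresh(-0.043, 0.1101) = 0.0
Iteration 2: beta = 0.3333, y = 0.0 + 0.3333*(0.0 - 1.2423) = -0.4141
  grad(y) = 3.2026, v = y - alpha*grad = -0.5701
  prox(v) = soft_thresh(-0.5701, 0.1101) = -0.46
Iteration 3: beta = 0.5, y = -0.46 + 0.5*(-0.46 - 0.0) = -0.69
  grad(y) = -0.6601, v = y - alpha*grad = -0.6579
  prox(v) = soft_thresh(-0.6579, 0.1101) = -0.5478
f(x_3) = 7*(-0.5478)^2 + 9*(-0.5478) + 2.26*|-0.5478| = -1.5916


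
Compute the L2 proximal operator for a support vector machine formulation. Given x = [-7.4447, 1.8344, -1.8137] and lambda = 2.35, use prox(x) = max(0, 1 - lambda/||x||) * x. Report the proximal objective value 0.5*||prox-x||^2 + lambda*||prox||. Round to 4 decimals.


Step 1: Compute ||x||.
||x|| = 7.879
Step 2: Compute scaling factor.
scale = max(0, 1 - 2.35/7.879) = 0.7017
Step 3: prox(x) = [-5.2242, 1.2873, -1.2727]
||prox(x)|| = 5.529
Step 4: Proximal objective.
0.5*||prox-x||^2 = 2.7613
lambda*||prox|| = 12.9932
Total = 15.7543


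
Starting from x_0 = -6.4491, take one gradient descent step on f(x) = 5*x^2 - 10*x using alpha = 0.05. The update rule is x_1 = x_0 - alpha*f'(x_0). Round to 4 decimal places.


We compute the gradient at x_0 and apply the update.
f'(x) = 10*x - 10
f'(-6.4491) = 10*-6.4491 - 10 = -74.491
x_1 = -6.4491 - 0.05*-74.491 = -2.7246


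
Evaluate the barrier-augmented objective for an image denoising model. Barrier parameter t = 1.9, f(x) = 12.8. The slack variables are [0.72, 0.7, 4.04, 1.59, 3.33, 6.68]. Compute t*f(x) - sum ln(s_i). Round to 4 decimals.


Step 1: Compute log-barrier.
ln values: [-0.3285, -0.3567, 1.3962, 0.4637, 1.203, 1.8991]
phi = -(-0.3285 - 0.3567 + 1.3962 + 0.4637 + 1.203 + 1.8991) = -4.2769
Step 2: Compute augmented objective.
t*f(x) = 1.9*12.8 = 24.32
Total = 24.32 - 4.2769 = 20.0431


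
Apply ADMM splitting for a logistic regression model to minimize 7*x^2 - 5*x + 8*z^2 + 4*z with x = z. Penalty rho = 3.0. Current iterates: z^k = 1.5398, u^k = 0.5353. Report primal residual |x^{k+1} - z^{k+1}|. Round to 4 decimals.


ADMM iteration with rho = 3.0, z^k = 1.5398, u^k = 0.5353
Step 1: x-update.
Minimize 7*x^2 - 5*x + (3.0/2)*(x - 1.5398 + 0.5353)^2
FOC: (2*7 + 3.0)*x = 5 + 3.0*(1.5398 - 0.5353)
x^{k+1} = 0.4714
Step 2: z-update.
Minimize 8*z^2 + 4*z + (3.0/2)*(0.4714 - z + 0.5353)^2
FOC: (2*8 + 3.0)*z = -4 + 3.0*(0.4714 + 0.5353)
z^{k+1} = -0.0516
Step 3: u-update.
u^{k+1} = 0.5353 + 0.4714 + 0.0516 = 1.0583
Step 4: Primal residual = |0.4714 + 0.0516| = 0.523


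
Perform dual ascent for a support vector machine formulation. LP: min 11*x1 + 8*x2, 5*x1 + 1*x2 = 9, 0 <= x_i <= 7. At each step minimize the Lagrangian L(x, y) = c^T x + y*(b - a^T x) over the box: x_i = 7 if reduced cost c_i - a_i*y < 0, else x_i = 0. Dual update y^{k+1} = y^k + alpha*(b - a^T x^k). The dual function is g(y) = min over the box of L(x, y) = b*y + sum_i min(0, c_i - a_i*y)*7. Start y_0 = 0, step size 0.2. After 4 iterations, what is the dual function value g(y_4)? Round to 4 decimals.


Dual ascent for LP: min 11*x1 + 8*x2, 5*x1 + 1*x2 = 9, 0 <= x_i <= 7
Step 1: y^k = 0.0, reduced costs: (11.0, 8.0)
  x^k = (0.0, 0.0), subgradient = b - a^T x = 9.0
  y^{k+1} = 0.0 + 0.2*9.0 = 1.8
Step 2: y^k = 1.8, reduced costs: (2.0, 6.2)
  x^k = (0.0, 0.0), subgradient = b - a^T x = 9.0
  y^{k+1} = 1.8 + 0.2*9.0 = 3.6
Step 3: y^k = 3.6, reduced costs: (-7.0, 4.4)
  x^k = (7.0, 0.0), subgradient = b - a^T x = -26.0
  y^{k+1} = 3.6 + 0.2*-26.0 = -1.6
Step 4: y^k = -1.6, reduced costs: (19.0, 9.6)
  x^k = (0.0, 0.0), subgradient = b - a^T x = 9.0
  y^{k+1} = -1.6 + 0.2*9.0 = 0.2
Dual objective at y_4 = 0.2: reduced costs (10.0, 7.8), box minimizer x = (0.0, 0.0)
g(y_4) = b*y + (c1 - a1*y)*x1 + (c2 - a2*y)*x2 = 9*0.2 + 10.0*0.0 + 7.8*0.0 = 1.8 + 0.0 + 0.0 = 1.8


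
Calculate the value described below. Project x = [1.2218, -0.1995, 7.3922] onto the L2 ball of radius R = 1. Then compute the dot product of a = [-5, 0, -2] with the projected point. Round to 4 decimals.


Step 1: Compute ||x|| (intermediates to 6 decimals).
||x|| = sqrt(1.2218^2 + (-0.1995)^2 + 7.3922^2) = 7.495146
Step 2: Project.
Since ||x|| > R, scale = R/||x|| = 1/7.495146 = 0.13342, proj(x) = scale * x
proj(x) = [0.163013, -0.026617, 0.986267]
Step 3: Dot product.
a^T * proj(x) = -5*0.163013 + 0*(-0.026617) - 2*0.986267 = -2.7876


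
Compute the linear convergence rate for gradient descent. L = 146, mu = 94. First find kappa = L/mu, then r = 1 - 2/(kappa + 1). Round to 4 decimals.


Step 1: Compute the condition number.
kappa = L/mu = 146/94 = 1.5532
Step 2: Compute the convergence rate.
r = 1 - 2/(kappa + 1) = 1 - 2*mu/(L + mu) = (L - mu)/(L + mu) = 52/240 = 0.2167


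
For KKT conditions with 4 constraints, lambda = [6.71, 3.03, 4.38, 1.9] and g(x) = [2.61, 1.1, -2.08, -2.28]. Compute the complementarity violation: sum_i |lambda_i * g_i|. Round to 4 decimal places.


KKT complementary slackness check:
lambda_1 * g_1 = 6.71 * 2.61 = 17.5131
lambda_2 * g_2 = 3.03 * 1.1 = 3.333
lambda_3 * g_3 = 4.38 * -2.08 = -9.1104
lambda_4 * g_4 = 1.9 * -2.28 = -4.332
Total violation = 17.5131 + 3.333 + 9.1104 + 4.332 = 34.2885


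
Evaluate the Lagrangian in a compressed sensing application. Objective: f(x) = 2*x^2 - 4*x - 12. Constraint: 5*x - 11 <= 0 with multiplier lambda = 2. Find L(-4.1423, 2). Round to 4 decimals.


Step 1: Evaluate f(x).
f(-4.1423) = 2*(-4.1423)^2 - 4*(-4.1423) - 12 = 38.8865
Step 2: Evaluate g(x).
g(-4.1423) = 5*-4.1423 - 11 = -31.7115
Step 3: Compute Lagrangian.
L = 38.8865 + 2*-31.7115 = -24.5365


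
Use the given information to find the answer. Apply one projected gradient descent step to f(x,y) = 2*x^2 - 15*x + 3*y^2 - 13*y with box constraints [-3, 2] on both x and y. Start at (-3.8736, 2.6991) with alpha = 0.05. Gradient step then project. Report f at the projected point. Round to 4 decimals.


Step 1: Compute gradient at (-3.8736, 2.6991).
grad_x = 2*2*-3.8736 - 15 = -30.4944
grad_y = 2*3*2.6991 - 13 = 3.1946
Step 2: Gradient step.
x_raw = -3.8736 - 0.05*-30.4944 = -2.3489
y_raw = 2.6991 - 0.05*3.1946 = 2.5394
Step 3: Project onto [-3, 2].
x_proj = clip(-2.3489) = -2.3489
y_proj = clip(2.5394) = 2.0
Step 4: Evaluate f.
f(-2.3489, 2.0) = 32.2677


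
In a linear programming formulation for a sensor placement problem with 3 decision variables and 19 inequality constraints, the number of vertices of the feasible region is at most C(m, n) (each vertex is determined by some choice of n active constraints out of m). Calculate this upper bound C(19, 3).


Each vertex corresponds to some choice of n active constraints out of m, so the number of vertices is at most C(m, n) = m! / (n!(m-n)!).
m = 19, n = 3
Numerator: 19 * 18 * 17
Denominator: 3! = 6
C(19, 3) = 969


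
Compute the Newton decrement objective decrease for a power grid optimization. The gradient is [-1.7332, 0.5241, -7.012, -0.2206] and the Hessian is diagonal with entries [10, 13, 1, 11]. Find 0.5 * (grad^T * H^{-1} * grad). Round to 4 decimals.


Step 1: H is diagonal, so H^(-1) * g = [-0.1733, 0.0403, -7.012, -0.0201].
Step 2: g^T H^(-1) g = sum_i g_i^2 / H_ii
  = (-1.7332)^2/10 + (0.5241)^2/13 + (-7.012)^2/1 + (-0.2206)^2/11
  = 0.3004 + 0.0211 + 49.1681 + 0.0044 = 49.4941
Step 3: Objective decrease = 0.5 * g^T H^(-1) g = 24.747


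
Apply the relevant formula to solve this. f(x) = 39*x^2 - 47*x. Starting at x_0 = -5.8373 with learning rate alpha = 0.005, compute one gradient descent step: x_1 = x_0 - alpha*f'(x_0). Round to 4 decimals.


We compute the gradient at x_0 and apply the update.
f'(x) = 78*x - 47
f'(-5.8373) = 78*-5.8373 - 47 = -502.3094
x_1 = -5.8373 - 0.005*-502.3094 = -3.3258


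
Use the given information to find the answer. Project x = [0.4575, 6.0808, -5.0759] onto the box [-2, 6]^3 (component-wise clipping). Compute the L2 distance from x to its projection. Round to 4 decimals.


Project each component onto [-2, 6].
clip(0.4575) = 0.4575, clip(6.0808) = 6.0, clip(-5.0759) = -2.0
Projection = [0.4575, 6.0, -2.0]
Squared diffs: [0.0, 0.0065, 9.4612]
Distance = sqrt(9.4677) = 3.077


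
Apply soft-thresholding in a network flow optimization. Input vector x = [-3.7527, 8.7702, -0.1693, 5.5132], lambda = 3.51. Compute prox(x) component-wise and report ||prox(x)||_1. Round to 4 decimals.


Soft-thresholding with lambda = 3.51:
prox(-3.7527) = sign(-3.7527)*max(|-3.7527| - 3.51, 0) = -0.2427
prox(8.7702) = sign(8.7702)*max(|8.7702| - 3.51, 0) = 5.2602
prox(-0.1693) = sign(-0.1693)*max(|-0.1693| - 3.51, 0) = 0.0
prox(5.5132) = sign(5.5132)*max(|5.5132| - 3.51, 0) = 2.0032
prox(x) = [-0.2427, 5.2602, 0.0, 2.0032]
||prox(x)||_1 = 0.2427 + 5.2602 + 0.0 + 2.0032 = 7.5061


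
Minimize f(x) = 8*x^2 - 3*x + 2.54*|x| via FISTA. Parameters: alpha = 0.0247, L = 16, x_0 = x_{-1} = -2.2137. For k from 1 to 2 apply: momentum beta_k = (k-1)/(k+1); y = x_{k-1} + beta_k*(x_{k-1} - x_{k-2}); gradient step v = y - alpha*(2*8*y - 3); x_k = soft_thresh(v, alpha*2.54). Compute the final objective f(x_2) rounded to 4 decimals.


FISTA on f(x) = 8*x^2 - 3*x + 2.54*|x|
L = 16, alpha = 0.0247
Iteration 1: beta = 0.0, y = -2.2137 + 0.0*(-2.2137 + 2.2137) = -2.2137
  grad(y) = -38.4192, v = y - alpha*grad = -1.2647
  prox(v) = soft_thresh(-1.2647, 0.0627) = -1.202
Iteration 2: beta = 0.3333, y = -1.202 + 0.3333*(-1.202 + 2.2137) = -0.8648
  grad(y) = -16.8364, v = y - alpha*grad = -0.4489
  prox(v) = soft_thresh(-0.4489, 0.0627) = -0.3862
f(x_2) = 8*(-0.3862)^2 - 3*(-0.3862) + 2.54*|-0.3862| = 3.3325


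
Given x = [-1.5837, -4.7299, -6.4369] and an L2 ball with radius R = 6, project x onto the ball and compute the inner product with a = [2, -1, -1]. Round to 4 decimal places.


Step 1: Compute ||x|| (intermediates to 6 decimals).
||x|| = sqrt((-1.5837)^2 + (-4.7299)^2 + (-6.4369)^2) = 8.143325
Step 2: Project.
Since ||x|| > R, scale = R/||x|| = 6/8.143325 = 0.7368, proj(x) = scale * x
proj(x) = [-1.16687, -3.48499, -4.742708]
Step 3: Dot product.
a^T * proj(x) = 2*(-1.16687) - 1*(-3.48499) - 1*(-4.742708) = 5.894


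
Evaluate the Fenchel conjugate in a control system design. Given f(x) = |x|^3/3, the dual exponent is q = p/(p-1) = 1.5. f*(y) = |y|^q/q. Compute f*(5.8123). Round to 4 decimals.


The conjugate exponent q satisfies 1/p + 1/q = 1.
p = 3, so q = 3/(3 - 1) = 1.5
|y|^q = 5.8123^1.5 = 14.0127
f*(5.8123) = 14.0127 / 1.5 = 9.3418


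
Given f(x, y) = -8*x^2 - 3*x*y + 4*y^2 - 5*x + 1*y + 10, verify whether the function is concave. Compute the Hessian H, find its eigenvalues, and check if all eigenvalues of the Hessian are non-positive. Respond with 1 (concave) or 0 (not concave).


The Hessian of f(x,y) = -8*x^2 - 3*x*y + 4*y^2 - 5*x + 1*y + 10 is:
H = [[-16, -3], [-3, 8]]
Trace = -16 + 8 = -8
Determinant = -16*8 - (-3)^2 = -137
Discriminant = (-8)^2 - 4*-137 = 612.0
Eigenvalues: lambda_1 = -16.3693, lambda_2 = 8.3693
The function is not concave.

0
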